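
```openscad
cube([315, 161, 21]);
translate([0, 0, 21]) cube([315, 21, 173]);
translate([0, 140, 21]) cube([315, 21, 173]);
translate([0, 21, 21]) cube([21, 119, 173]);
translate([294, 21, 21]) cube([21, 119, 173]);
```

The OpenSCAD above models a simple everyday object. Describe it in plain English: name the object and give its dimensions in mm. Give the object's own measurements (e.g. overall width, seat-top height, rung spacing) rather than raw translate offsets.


An open-topped rectangular box: outside dimensions 315×161×194 mm, with a uniform wall and base thickness of 21 mm. The base is a full 315×161 slab on the floor; four walls sit on top of the base. The front and back walls (the −y and +y sides) span the full width; the two side walls fit between them.


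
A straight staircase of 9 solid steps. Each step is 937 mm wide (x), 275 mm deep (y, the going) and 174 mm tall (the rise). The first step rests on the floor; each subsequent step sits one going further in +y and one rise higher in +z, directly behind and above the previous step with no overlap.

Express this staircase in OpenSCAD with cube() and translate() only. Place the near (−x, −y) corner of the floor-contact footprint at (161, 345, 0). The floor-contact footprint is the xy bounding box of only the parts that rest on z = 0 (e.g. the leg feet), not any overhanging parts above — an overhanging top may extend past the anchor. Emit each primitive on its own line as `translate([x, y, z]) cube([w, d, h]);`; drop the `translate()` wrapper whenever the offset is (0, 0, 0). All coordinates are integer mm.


translate([161, 345, 0]) cube([937, 275, 174]);
translate([161, 620, 174]) cube([937, 275, 174]);
translate([161, 895, 348]) cube([937, 275, 174]);
translate([161, 1170, 522]) cube([937, 275, 174]);
translate([161, 1445, 696]) cube([937, 275, 174]);
translate([161, 1720, 870]) cube([937, 275, 174]);
translate([161, 1995, 1044]) cube([937, 275, 174]);
translate([161, 2270, 1218]) cube([937, 275, 174]);
translate([161, 2545, 1392]) cube([937, 275, 174]);


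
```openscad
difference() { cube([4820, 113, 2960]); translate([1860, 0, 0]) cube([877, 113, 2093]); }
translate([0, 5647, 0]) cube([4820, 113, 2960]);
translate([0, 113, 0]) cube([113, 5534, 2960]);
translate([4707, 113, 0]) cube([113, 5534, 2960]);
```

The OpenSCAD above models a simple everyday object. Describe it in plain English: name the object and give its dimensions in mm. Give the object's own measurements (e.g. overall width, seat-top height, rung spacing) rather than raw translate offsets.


A single room: four walls, each 2960 mm tall and 113 mm thick, enclosing an outside footprint 4820×5760 mm (x × y), no floor or roof. The front and back walls (−y and +y sides) run the full x-width; the side walls fit between their inner faces. A door opening 877 mm wide and 2093 mm tall is cut through the front wall from the floor up, its −x edge 1860 mm from the wall's −x end.


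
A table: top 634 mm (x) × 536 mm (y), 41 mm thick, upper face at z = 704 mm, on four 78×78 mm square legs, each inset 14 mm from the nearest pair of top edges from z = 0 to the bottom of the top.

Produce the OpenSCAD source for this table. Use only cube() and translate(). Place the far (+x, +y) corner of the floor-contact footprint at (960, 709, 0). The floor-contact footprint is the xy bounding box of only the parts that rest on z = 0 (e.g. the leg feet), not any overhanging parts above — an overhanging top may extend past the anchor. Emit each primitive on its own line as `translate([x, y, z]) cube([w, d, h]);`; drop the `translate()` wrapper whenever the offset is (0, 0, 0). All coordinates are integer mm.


// leg_h = 704 - 41 = 663
translate([340, 187, 663]) cube([634, 536, 41]);
translate([354, 201, 0]) cube([78, 78, 663]);
translate([882, 201, 0]) cube([78, 78, 663]);
translate([354, 631, 0]) cube([78, 78, 663]);
translate([882, 631, 0]) cube([78, 78, 663]);


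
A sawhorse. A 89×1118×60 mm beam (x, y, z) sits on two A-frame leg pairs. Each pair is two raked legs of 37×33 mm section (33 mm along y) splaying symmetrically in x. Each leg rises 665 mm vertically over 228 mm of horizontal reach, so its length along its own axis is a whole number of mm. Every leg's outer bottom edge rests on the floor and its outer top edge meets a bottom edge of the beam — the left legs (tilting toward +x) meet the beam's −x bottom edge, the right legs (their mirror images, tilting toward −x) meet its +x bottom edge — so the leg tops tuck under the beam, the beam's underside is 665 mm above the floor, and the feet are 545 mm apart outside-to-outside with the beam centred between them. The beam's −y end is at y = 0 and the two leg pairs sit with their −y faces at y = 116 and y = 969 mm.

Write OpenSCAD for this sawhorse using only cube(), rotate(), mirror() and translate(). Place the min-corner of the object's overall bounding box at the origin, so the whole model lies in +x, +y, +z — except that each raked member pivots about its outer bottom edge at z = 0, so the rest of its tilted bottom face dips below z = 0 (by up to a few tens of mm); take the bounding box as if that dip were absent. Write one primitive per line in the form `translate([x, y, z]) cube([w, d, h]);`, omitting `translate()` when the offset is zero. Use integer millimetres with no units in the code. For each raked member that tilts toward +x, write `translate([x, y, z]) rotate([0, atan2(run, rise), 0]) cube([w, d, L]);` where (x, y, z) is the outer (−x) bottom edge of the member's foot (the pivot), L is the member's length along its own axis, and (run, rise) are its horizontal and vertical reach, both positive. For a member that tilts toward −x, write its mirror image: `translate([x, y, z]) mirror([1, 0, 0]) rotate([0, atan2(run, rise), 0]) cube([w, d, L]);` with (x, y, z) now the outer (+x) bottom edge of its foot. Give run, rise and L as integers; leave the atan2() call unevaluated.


translate([228, 0, 665]) cube([89, 1118, 60]);
translate([0, 116, 0]) rotate([0, atan2(228, 665), 0]) cube([37, 33, 703]);
translate([545, 116, 0]) mirror([1, 0, 0]) rotate([0, atan2(228, 665), 0]) cube([37, 33, 703]);
translate([0, 969, 0]) rotate([0, atan2(228, 665), 0]) cube([37, 33, 703]);
translate([545, 969, 0]) mirror([1, 0, 0]) rotate([0, atan2(228, 665), 0]) cube([37, 33, 703]);


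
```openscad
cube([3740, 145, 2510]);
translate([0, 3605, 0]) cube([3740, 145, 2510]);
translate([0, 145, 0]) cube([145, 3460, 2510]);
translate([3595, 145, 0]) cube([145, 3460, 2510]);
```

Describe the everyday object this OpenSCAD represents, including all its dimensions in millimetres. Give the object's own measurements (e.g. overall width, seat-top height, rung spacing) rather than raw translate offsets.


The wall frame of a small rectangular building: four walls, each 2510 mm tall and 145 mm thick, enclosing a footprint 3740 mm (x) by 3750 mm (y) outside-to-outside, with no floor or roof. The front and back walls (the −y and +y sides) span the full width; the two side walls fit between them.


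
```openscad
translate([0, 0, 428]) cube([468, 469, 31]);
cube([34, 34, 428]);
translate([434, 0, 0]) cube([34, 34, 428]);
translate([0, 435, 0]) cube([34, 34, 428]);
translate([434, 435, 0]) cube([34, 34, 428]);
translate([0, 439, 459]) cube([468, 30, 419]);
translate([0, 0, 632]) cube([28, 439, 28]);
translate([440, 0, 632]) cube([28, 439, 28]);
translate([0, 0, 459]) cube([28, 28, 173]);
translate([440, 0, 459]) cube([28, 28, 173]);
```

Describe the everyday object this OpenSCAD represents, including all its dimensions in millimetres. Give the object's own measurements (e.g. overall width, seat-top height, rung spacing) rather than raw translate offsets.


A chair. The seat is a 468×469×31 mm slab with its top at z = 459 mm, on four 34×34 mm corner legs (flush with the seat edges, standing on z = 0). A flat backrest 30 mm thick, 419 mm tall, spans the full seat width and rises from the seat top along its +y edge, rear face flush with the rear of the seat. Two armrests of 28×28 mm section run along each side from the seat's front edge to the front of the backrest, top faces 201 mm above the seat top and outer faces flush with the seat's x-edges; a 28×28 mm post under the front of each armrest stands on the seat at the front corner.


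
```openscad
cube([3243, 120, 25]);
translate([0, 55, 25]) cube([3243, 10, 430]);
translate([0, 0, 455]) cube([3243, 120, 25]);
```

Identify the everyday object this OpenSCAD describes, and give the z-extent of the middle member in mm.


An I-beam. The web height is 430 mm.

Two wide flanges with a thin centred web — an I-beam. Overall 480 mm minus two 25 mm flanges gives a web of 480 − 2·25 = 430 mm.


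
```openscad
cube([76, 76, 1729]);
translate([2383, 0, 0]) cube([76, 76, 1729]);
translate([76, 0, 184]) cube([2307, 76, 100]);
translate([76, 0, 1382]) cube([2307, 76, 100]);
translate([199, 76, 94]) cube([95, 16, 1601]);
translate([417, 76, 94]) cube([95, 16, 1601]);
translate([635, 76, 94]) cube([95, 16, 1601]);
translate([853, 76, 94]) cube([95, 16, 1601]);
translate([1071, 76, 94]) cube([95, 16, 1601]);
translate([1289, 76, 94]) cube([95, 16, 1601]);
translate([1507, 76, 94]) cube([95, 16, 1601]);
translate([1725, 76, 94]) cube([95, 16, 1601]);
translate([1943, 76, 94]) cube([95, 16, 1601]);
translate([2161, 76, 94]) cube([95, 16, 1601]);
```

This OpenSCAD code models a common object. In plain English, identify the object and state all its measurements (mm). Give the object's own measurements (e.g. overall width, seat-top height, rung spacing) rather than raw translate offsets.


A fence section. Two 76×76 mm posts, 1729 mm tall, stand on the floor with a clear span of 2307 mm between their inner faces. Two horizontal rails of 76×100 mm section span the gap between the posts with their undersides at z = 184 mm and z = 1382 mm, flush with the posts' −y face. 10 pickets, each 95 mm wide, 16 mm thick and 1601 mm tall, are fixed to the +y face of the rails with their bottoms at z = 94 mm, spaced across the span with a 123 mm gap after the −x post and between neighbouring pickets, with 127 mm left before the +x post.


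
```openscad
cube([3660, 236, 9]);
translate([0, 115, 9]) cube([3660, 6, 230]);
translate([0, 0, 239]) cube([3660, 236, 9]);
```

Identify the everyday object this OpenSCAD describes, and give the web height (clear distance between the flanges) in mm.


An I-beam. The web height is 230 mm.

Two wide flanges with a thin centred web — an I-beam. Overall 248 mm minus two 9 mm flanges gives a web of 248 − 2·9 = 230 mm.


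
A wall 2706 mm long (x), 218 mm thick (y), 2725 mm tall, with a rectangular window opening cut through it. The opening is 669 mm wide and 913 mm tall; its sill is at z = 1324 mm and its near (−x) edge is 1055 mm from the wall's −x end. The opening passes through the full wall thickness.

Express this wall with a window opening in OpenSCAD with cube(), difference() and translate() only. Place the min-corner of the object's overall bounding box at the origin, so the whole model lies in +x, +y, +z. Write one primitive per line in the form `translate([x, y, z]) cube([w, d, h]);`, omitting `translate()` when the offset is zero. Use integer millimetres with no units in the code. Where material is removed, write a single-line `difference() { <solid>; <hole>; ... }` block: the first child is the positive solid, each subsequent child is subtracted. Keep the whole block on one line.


difference() { cube([2706, 218, 2725]); translate([1055, 0, 1324]) cube([669, 218, 913]); }


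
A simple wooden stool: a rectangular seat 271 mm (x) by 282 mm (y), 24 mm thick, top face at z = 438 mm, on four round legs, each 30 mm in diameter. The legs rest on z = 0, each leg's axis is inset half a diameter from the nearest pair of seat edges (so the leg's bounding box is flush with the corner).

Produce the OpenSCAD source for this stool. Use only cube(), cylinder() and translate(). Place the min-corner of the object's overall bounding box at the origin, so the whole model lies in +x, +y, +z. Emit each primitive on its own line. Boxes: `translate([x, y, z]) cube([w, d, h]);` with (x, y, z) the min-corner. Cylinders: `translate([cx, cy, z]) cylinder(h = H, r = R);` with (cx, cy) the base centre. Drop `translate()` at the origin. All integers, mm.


translate([0, 0, 414]) cube([271, 282, 24]);
translate([15, 15, 0]) cylinder(h = 414, r = 15);
translate([256, 15, 0]) cylinder(h = 414, r = 15);
translate([15, 267, 0]) cylinder(h = 414, r = 15);
translate([256, 267, 0]) cylinder(h = 414, r = 15);


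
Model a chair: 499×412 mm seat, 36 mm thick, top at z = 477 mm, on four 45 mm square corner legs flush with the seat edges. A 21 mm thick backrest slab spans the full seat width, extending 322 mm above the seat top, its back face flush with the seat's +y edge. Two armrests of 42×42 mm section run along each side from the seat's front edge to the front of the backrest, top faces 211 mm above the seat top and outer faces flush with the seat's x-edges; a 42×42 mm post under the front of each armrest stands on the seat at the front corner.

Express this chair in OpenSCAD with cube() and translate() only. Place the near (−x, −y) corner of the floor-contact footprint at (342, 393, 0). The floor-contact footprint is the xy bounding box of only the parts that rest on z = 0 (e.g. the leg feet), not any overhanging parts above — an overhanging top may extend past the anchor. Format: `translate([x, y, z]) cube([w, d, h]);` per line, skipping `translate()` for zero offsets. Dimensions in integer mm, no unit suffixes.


translate([342, 393, 441]) cube([499, 412, 36]);
translate([342, 393, 0]) cube([45, 45, 441]);
translate([796, 393, 0]) cube([45, 45, 441]);
translate([342, 760, 0]) cube([45, 45, 441]);
translate([796, 760, 0]) cube([45, 45, 441]);
translate([342, 784, 477]) cube([499, 21, 322]);
translate([342, 393, 646]) cube([42, 391, 42]);
translate([799, 393, 646]) cube([42, 391, 42]);
translate([342, 393, 477]) cube([42, 42, 169]);
translate([799, 393, 477]) cube([42, 42, 169]);


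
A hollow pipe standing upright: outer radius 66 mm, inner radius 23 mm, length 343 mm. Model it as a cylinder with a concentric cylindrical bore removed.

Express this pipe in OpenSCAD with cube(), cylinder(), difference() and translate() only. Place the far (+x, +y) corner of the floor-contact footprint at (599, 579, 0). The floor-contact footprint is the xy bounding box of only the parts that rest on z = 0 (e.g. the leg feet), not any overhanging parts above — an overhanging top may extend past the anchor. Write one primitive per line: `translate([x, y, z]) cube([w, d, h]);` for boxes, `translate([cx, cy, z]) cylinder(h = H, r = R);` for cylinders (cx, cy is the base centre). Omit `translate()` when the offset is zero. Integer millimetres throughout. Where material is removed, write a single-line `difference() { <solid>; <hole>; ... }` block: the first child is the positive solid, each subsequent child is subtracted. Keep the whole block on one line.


difference() { translate([533, 513, 0]) cylinder(h = 343, r = 66); translate([533, 513, 0]) cylinder(h = 343, r = 23); }


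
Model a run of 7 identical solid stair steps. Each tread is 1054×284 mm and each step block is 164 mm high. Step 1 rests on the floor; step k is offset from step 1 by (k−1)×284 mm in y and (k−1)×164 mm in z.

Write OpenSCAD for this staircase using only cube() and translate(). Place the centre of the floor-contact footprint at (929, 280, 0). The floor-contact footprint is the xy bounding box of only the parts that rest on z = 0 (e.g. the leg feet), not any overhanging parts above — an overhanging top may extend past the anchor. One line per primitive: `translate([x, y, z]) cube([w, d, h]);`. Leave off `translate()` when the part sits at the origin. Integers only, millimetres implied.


translate([402, 138, 0]) cube([1054, 284, 164]);
translate([402, 422, 164]) cube([1054, 284, 164]);
translate([402, 706, 328]) cube([1054, 284, 164]);
translate([402, 990, 492]) cube([1054, 284, 164]);
translate([402, 1274, 656]) cube([1054, 284, 164]);
translate([402, 1558, 820]) cube([1054, 284, 164]);
translate([402, 1842, 984]) cube([1054, 284, 164]);


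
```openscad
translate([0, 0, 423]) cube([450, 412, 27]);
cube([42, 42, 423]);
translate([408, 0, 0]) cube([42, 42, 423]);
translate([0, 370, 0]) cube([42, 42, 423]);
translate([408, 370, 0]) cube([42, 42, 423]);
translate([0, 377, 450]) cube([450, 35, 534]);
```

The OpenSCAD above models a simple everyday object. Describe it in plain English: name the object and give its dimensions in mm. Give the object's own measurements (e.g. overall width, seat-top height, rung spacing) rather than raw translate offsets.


A chair. The seat is a 450×412×27 mm slab with its top at z = 450 mm, on four 42×42 mm corner legs (flush with the seat edges, standing on z = 0). A flat backrest 35 mm thick, 534 mm tall, spans the full seat width and rises from the seat top along its +y edge, rear face flush with the rear of the seat.


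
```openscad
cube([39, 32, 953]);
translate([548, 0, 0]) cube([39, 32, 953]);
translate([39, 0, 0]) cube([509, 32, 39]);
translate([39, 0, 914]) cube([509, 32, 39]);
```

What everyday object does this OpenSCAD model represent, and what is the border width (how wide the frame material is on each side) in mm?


A picture frame. The border width is 39 mm.

Four thin pieces enclosing a rectangular opening — a picture frame. The two full-height stiles are 953 mm tall; the top rail sits at z = 914 and is 39 mm tall, so the border above the opening is 953 − 914 = 39 mm, matching the stile x-width.


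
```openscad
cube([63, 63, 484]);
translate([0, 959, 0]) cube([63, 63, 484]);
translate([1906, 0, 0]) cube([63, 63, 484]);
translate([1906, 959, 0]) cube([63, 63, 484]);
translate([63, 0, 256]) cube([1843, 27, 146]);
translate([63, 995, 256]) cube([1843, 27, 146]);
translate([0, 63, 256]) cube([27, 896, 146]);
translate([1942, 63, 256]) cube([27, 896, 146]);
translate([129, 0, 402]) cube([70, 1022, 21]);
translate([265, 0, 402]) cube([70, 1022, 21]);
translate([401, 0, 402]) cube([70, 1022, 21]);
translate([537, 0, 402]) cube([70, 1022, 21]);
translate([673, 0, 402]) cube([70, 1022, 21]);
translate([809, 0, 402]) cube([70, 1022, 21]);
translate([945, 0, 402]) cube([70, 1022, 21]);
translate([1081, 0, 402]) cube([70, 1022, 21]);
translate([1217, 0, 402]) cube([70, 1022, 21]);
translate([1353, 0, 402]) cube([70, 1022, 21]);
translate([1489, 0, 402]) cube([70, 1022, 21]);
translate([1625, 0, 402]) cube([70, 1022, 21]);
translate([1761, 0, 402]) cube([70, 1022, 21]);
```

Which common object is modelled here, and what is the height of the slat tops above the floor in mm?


A bed frame. The slat-top height is 423 mm.

Four posts, four rails, and a row of slats — a bed frame. Slats sit on the rails at z = 256 + 146 = 402; with slat thickness 21, the top is 423 mm.


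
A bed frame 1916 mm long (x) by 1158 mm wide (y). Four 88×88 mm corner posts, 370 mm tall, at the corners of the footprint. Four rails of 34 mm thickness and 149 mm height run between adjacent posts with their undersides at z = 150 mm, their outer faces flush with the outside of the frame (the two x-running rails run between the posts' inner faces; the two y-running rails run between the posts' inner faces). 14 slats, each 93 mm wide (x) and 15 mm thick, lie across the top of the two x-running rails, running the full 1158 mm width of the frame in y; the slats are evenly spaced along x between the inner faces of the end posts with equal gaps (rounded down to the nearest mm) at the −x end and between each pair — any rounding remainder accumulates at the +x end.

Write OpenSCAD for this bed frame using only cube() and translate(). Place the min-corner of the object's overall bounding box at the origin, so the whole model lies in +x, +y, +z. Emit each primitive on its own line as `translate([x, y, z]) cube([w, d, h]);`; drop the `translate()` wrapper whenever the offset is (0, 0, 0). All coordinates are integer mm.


cube([88, 88, 370]);
translate([0, 1070, 0]) cube([88, 88, 370]);
translate([1828, 0, 0]) cube([88, 88, 370]);
translate([1828, 1070, 0]) cube([88, 88, 370]);
translate([88, 0, 150]) cube([1740, 34, 149]);
translate([88, 1124, 150]) cube([1740, 34, 149]);
translate([0, 88, 150]) cube([34, 982, 149]);
translate([1882, 88, 150]) cube([34, 982, 149]);
translate([117, 0, 299]) cube([93, 1158, 15]);
translate([239, 0, 299]) cube([93, 1158, 15]);
translate([361, 0, 299]) cube([93, 1158, 15]);
translate([483, 0, 299]) cube([93, 1158, 15]);
translate([605, 0, 299]) cube([93, 1158, 15]);
translate([727, 0, 299]) cube([93, 1158, 15]);
translate([849, 0, 299]) cube([93, 1158, 15]);
translate([971, 0, 299]) cube([93, 1158, 15]);
translate([1093, 0, 299]) cube([93, 1158, 15]);
translate([1215, 0, 299]) cube([93, 1158, 15]);
translate([1337, 0, 299]) cube([93, 1158, 15]);
translate([1459, 0, 299]) cube([93, 1158, 15]);
translate([1581, 0, 299]) cube([93, 1158, 15]);
translate([1703, 0, 299]) cube([93, 1158, 15]);


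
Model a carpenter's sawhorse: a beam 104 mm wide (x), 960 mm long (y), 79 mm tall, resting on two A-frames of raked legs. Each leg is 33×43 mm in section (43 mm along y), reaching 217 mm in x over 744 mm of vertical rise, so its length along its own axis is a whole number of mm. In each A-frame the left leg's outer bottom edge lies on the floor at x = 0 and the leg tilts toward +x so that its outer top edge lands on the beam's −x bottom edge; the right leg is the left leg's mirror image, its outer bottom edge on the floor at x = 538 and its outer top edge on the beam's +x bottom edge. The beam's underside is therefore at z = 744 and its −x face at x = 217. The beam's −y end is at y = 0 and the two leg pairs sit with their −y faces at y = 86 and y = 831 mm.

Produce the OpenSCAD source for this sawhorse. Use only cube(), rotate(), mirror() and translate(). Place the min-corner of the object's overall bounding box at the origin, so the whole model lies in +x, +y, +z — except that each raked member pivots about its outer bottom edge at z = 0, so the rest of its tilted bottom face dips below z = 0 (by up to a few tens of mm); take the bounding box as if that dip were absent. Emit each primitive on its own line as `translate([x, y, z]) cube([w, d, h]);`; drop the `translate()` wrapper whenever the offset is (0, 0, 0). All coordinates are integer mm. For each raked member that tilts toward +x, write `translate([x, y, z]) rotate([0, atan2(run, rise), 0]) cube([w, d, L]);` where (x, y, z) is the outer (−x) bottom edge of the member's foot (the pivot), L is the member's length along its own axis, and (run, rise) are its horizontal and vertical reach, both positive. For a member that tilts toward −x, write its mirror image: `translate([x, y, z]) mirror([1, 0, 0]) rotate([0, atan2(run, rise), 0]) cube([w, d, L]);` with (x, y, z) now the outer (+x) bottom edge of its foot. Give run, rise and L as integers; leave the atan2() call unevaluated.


translate([217, 0, 744]) cube([104, 960, 79]);
translate([0, 86, 0]) rotate([0, atan2(217, 744), 0]) cube([33, 43, 775]);
translate([538, 86, 0]) mirror([1, 0, 0]) rotate([0, atan2(217, 744), 0]) cube([33, 43, 775]);
translate([0, 831, 0]) rotate([0, atan2(217, 744), 0]) cube([33, 43, 775]);
translate([538, 831, 0]) mirror([1, 0, 0]) rotate([0, atan2(217, 744), 0]) cube([33, 43, 775]);


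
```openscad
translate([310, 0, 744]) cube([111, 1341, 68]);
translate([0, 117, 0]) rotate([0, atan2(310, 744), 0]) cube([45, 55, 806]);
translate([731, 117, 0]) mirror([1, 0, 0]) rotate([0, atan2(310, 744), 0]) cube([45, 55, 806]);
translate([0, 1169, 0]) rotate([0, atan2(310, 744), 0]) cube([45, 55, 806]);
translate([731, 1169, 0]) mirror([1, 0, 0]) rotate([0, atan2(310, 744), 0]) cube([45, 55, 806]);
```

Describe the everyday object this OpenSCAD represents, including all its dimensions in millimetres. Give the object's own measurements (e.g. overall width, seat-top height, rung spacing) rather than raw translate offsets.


A sawhorse. A 111×1341×68 mm beam (x, y, z) sits on two A-frame leg pairs. Each pair is two raked legs of 45×55 mm section (55 mm along y) splaying symmetrically in x. Each leg rises 744 mm vertically over 310 mm of horizontal reach and is 806 mm long along its own axis. Every leg's outer bottom edge rests on the floor and its outer top edge meets a bottom edge of the beam — the left legs (tilting toward +x) meet the beam's −x bottom edge, the right legs (their mirror images, tilting toward −x) meet its +x bottom edge — so the leg tops tuck under the beam, the beam's underside is 744 mm above the floor, and the feet are 731 mm apart outside-to-outside with the beam centred between them. The two leg pairs are set in 117 mm from either end of the beam.


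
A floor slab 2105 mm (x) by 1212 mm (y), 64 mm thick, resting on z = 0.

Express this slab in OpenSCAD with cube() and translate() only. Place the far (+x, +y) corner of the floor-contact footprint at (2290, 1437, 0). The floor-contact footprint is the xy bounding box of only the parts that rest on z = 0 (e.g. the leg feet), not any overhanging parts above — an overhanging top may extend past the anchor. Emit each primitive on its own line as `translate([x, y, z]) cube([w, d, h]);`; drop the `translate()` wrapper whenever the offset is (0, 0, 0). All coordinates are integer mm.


translate([185, 225, 0]) cube([2105, 1212, 64]);


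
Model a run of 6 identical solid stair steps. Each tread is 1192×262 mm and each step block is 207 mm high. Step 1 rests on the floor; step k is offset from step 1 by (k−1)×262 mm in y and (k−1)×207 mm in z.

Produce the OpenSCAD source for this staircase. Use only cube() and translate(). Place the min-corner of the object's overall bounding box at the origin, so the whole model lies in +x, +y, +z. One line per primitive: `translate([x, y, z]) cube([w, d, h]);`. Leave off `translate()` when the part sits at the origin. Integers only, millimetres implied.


cube([1192, 262, 207]);
translate([0, 262, 207]) cube([1192, 262, 207]);
translate([0, 524, 414]) cube([1192, 262, 207]);
translate([0, 786, 621]) cube([1192, 262, 207]);
translate([0, 1048, 828]) cube([1192, 262, 207]);
translate([0, 1310, 1035]) cube([1192, 262, 207]);


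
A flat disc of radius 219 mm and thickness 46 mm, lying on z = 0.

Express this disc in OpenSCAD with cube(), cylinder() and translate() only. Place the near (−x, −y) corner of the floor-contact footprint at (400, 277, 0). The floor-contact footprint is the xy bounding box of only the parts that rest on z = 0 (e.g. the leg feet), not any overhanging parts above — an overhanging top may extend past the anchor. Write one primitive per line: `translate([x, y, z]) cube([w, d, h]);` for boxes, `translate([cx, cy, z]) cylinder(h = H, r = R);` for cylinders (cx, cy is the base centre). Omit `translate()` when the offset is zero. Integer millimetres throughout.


translate([619, 496, 0]) cylinder(h = 46, r = 219);


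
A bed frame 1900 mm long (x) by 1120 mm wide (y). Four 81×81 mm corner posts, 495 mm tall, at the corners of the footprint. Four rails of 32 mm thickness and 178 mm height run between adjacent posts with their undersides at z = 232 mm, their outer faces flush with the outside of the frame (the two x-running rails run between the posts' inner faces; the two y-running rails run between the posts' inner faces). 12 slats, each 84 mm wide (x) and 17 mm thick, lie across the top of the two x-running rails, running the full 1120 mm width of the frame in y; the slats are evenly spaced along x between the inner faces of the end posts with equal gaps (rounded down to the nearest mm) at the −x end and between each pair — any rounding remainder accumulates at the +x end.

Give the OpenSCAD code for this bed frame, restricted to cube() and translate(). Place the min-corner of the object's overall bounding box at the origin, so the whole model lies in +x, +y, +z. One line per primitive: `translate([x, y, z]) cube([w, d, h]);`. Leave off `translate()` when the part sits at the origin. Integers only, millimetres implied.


cube([81, 81, 495]);
translate([0, 1039, 0]) cube([81, 81, 495]);
translate([1819, 0, 0]) cube([81, 81, 495]);
translate([1819, 1039, 0]) cube([81, 81, 495]);
translate([81, 0, 232]) cube([1738, 32, 178]);
translate([81, 1088, 232]) cube([1738, 32, 178]);
translate([0, 81, 232]) cube([32, 958, 178]);
translate([1868, 81, 232]) cube([32, 958, 178]);
translate([137, 0, 410]) cube([84, 1120, 17]);
translate([277, 0, 410]) cube([84, 1120, 17]);
translate([417, 0, 410]) cube([84, 1120, 17]);
translate([557, 0, 410]) cube([84, 1120, 17]);
translate([697, 0, 410]) cube([84, 1120, 17]);
translate([837, 0, 410]) cube([84, 1120, 17]);
translate([977, 0, 410]) cube([84, 1120, 17]);
translate([1117, 0, 410]) cube([84, 1120, 17]);
translate([1257, 0, 410]) cube([84, 1120, 17]);
translate([1397, 0, 410]) cube([84, 1120, 17]);
translate([1537, 0, 410]) cube([84, 1120, 17]);
translate([1677, 0, 410]) cube([84, 1120, 17]);


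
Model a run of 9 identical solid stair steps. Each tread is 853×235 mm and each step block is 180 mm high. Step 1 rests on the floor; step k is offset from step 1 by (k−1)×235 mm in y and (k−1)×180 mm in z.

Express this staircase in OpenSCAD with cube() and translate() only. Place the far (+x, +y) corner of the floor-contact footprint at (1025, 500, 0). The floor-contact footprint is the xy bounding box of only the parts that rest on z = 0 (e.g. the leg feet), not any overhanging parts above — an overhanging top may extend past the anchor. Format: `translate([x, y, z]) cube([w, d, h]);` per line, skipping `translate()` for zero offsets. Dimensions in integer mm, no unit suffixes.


translate([172, 265, 0]) cube([853, 235, 180]);
translate([172, 500, 180]) cube([853, 235, 180]);
translate([172, 735, 360]) cube([853, 235, 180]);
translate([172, 970, 540]) cube([853, 235, 180]);
translate([172, 1205, 720]) cube([853, 235, 180]);
translate([172, 1440, 900]) cube([853, 235, 180]);
translate([172, 1675, 1080]) cube([853, 235, 180]);
translate([172, 1910, 1260]) cube([853, 235, 180]);
translate([172, 2145, 1440]) cube([853, 235, 180]);


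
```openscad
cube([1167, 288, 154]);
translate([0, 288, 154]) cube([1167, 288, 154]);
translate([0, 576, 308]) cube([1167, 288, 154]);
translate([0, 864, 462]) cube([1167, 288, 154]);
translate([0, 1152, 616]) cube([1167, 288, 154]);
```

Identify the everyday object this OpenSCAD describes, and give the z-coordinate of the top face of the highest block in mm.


A staircase. The total rise is 770 mm.

5 identical blocks, each offset up and back from the previous — a staircase. Each step is 154 mm tall and there are 5 of them, so the total rise is 5 × 154 = 770 mm.


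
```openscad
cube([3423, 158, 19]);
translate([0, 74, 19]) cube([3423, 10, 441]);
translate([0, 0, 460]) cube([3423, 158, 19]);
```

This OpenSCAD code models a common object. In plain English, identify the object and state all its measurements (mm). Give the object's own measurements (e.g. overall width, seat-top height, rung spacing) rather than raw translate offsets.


An I-beam lying along x, 3423 mm long. Overall section height 479 mm. Two flanges 158 mm wide (y) and 19 mm thick, one on the floor and one at the top; a web 10 mm thick runs between them, centred on the flange width.


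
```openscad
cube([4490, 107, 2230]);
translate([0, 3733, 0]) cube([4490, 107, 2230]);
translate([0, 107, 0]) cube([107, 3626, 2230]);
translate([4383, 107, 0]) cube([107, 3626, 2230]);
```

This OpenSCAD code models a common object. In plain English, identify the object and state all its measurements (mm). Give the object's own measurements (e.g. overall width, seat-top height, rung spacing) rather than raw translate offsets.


The wall frame of a small rectangular building: four walls, each 2230 mm tall and 107 mm thick, enclosing a footprint 4490 mm (x) by 3840 mm (y) outside-to-outside, with no floor or roof. The front and back walls (the −y and +y sides) span the full width; the two side walls fit between them.


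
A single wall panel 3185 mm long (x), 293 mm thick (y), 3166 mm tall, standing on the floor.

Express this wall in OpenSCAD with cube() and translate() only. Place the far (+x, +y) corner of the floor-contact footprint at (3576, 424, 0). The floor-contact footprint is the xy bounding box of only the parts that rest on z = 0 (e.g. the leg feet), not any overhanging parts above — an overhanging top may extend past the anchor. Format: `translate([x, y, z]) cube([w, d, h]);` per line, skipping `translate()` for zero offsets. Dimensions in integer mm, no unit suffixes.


translate([391, 131, 0]) cube([3185, 293, 3166]);


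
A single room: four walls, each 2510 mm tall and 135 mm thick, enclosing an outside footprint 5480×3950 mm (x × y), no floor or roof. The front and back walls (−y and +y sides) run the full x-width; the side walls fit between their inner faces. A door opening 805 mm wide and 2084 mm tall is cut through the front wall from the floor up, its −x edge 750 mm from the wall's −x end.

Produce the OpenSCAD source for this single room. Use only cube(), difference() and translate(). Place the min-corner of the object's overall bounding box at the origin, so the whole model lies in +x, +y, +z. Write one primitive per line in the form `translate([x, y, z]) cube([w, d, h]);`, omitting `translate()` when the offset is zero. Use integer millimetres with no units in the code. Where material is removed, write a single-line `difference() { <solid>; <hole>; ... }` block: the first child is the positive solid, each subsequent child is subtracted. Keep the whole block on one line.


difference() { cube([5480, 135, 2510]); translate([750, 0, 0]) cube([805, 135, 2084]); }
translate([0, 3815, 0]) cube([5480, 135, 2510]);
translate([0, 135, 0]) cube([135, 3680, 2510]);
translate([5345, 135, 0]) cube([135, 3680, 2510]);


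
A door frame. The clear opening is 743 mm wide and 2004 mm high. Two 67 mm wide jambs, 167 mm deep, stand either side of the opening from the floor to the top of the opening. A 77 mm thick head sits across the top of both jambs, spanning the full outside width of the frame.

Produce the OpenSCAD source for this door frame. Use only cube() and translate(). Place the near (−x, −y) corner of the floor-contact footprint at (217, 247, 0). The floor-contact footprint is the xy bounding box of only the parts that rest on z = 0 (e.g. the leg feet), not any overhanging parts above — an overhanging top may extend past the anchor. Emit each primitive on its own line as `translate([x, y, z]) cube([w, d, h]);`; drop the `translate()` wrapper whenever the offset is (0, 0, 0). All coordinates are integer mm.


translate([217, 247, 0]) cube([67, 167, 2004]);
translate([1027, 247, 0]) cube([67, 167, 2004]);
translate([217, 247, 2004]) cube([877, 167, 77]);


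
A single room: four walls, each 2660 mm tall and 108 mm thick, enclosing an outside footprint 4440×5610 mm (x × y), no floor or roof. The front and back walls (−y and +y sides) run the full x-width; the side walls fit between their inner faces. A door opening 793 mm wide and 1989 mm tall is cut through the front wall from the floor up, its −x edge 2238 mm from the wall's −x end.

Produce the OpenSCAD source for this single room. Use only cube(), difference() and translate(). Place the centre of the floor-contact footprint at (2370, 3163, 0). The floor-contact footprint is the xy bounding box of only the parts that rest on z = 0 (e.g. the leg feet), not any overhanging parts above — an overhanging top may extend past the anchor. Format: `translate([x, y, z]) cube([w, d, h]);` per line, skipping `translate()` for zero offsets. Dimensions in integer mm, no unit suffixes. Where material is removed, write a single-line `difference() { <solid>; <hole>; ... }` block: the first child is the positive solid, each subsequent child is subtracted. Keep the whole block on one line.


difference() { translate([150, 358, 0]) cube([4440, 108, 2660]); translate([2388, 358, 0]) cube([793, 108, 1989]); }
translate([150, 5860, 0]) cube([4440, 108, 2660]);
translate([150, 466, 0]) cube([108, 5394, 2660]);
translate([4482, 466, 0]) cube([108, 5394, 2660]);


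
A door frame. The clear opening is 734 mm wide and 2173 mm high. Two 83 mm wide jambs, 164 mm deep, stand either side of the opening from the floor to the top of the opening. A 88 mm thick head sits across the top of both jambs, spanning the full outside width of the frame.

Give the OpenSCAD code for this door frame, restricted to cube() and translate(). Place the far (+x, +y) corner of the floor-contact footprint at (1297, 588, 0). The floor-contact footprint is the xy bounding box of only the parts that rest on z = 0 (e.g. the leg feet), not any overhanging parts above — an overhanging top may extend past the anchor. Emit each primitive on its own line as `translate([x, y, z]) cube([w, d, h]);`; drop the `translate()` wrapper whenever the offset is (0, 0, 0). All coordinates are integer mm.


translate([397, 424, 0]) cube([83, 164, 2173]);
translate([1214, 424, 0]) cube([83, 164, 2173]);
translate([397, 424, 2173]) cube([900, 164, 88]);


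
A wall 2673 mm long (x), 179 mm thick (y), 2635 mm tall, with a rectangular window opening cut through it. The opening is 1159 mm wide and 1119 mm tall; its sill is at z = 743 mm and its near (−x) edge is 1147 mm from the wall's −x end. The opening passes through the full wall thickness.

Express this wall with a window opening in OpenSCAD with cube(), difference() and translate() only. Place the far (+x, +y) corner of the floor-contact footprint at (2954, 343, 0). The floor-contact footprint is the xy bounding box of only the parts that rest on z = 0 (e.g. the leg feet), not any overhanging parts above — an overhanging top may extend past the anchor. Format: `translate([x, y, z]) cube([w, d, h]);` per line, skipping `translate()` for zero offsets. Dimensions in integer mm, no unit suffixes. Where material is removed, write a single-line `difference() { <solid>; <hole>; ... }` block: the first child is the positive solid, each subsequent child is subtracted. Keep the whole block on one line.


difference() { translate([281, 164, 0]) cube([2673, 179, 2635]); translate([1428, 164, 743]) cube([1159, 179, 1119]); }


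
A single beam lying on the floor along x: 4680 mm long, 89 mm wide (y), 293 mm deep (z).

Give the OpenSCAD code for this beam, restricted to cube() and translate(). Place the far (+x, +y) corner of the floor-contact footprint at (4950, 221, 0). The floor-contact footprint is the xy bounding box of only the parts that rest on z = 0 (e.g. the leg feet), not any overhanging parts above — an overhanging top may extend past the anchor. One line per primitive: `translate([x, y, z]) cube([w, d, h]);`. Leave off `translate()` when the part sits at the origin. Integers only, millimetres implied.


translate([270, 132, 0]) cube([4680, 89, 293]);


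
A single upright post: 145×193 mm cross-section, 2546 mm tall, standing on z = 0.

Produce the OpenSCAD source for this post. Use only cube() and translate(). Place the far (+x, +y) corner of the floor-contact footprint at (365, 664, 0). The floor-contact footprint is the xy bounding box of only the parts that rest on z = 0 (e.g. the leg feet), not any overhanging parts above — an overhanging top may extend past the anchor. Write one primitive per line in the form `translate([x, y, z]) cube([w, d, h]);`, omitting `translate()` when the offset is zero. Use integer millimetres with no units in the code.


translate([220, 471, 0]) cube([145, 193, 2546]);


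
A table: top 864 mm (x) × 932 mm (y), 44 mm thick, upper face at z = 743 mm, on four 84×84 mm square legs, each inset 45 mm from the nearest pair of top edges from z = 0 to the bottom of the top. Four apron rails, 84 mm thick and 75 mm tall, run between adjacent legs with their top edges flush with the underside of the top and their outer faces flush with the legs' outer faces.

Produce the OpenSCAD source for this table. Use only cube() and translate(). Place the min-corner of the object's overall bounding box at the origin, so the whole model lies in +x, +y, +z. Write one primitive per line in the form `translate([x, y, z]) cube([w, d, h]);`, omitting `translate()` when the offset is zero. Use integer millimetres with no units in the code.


translate([0, 0, 699]) cube([864, 932, 44]);
translate([45, 45, 0]) cube([84, 84, 699]);
translate([735, 45, 0]) cube([84, 84, 699]);
translate([45, 803, 0]) cube([84, 84, 699]);
translate([735, 803, 0]) cube([84, 84, 699]);
translate([129, 45, 624]) cube([606, 84, 75]);
translate([129, 803, 624]) cube([606, 84, 75]);
translate([45, 129, 624]) cube([84, 674, 75]);
translate([735, 129, 624]) cube([84, 674, 75]);
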